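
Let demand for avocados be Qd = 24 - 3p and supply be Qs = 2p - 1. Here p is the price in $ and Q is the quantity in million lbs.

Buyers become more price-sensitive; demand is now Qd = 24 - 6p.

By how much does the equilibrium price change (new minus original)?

Original equilibrium: 24 - 3p = 2p - 1 gives 25 = 5p, so p = 5 and Q = 9.
After the shift, demand is Qd = 24 - 6p and supply is Qs = 2p - 1.
Equate the new curves: 24 - 6p = 2p - 1, giving 25 = 8p, p = 3.125, Q = 5.25.
Δp = 3.125 − 5 = -1.875.

-1.875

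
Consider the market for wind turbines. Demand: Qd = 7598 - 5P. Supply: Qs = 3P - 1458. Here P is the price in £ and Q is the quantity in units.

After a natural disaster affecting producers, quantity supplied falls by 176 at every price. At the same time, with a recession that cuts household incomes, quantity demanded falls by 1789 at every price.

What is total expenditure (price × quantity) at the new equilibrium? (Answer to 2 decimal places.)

1076560.17

Original equilibrium: 7598 - 5P = 3P - 1458 gives 9056 = 8P, so P = 1132 and Q = 1938.
After the shift, demand is Qd = 5809 - 5P and supply is Qs = 3P - 1634.
Setting them equal: 5809 - 5P = 3P - 1634 → 7443 = 8P, so P = 930.375 and Q = 1157.125.
New expenditure = 930.375 × 1157.125 = 1076560.17.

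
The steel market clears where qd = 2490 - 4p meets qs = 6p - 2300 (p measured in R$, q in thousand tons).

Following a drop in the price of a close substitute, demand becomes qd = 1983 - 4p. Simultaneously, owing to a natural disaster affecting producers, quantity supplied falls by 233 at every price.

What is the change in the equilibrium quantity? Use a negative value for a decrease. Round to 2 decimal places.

Original equilibrium: 2490 - 4p = 6p - 2300 gives 4790 = 10p, so p = 479 and q = 574.
The shock moves the curves to qd = 1983 - 4p and qs = 6p - 2533.
New equilibrium: 1983 - 4p = 6p - 2533 ⇒ 4516 = 10p ⇒ p = 451.6, q = 176.6.
Δq = 176.6 − 574 = -397.40.

-397.40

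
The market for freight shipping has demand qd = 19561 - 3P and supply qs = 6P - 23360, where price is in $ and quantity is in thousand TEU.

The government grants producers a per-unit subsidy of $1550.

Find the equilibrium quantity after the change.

Initially, 19561 - 3P = 6P - 23360, so 42921 = 9P and P = 4769, q = 5254.
Since sellers receive the price plus the subsidy, the effective supply curve becomes qs = 6P - 14060.
Clearing the new market: 19561 - 3P = 6P - 14060, so P = 11207/3 ≈ 3735.6667 and q = 8354.

8354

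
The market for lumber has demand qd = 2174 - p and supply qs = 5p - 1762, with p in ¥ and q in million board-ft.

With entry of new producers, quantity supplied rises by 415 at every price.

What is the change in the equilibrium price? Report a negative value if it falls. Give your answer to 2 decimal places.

Before the shock: 2174 - p = 5p - 1762 ⇒ 3936 = 6p ⇒ p = 656, q = 1518.
With the change applied: demand qd = 2174 - p, supply qs = 5p - 1347.
Equate the new curves: 2174 - p = 5p - 1347, giving 3521 = 6p, p = 3521/6 ≈ 586.8333, q = 9523/6 ≈ 1587.1667.
Δp = 586.8333 − 656 = -69.17.

-69.17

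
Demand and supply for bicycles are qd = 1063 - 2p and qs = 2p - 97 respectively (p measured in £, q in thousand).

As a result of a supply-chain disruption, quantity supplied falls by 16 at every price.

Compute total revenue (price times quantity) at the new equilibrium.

Initially, 1063 - 2p = 2p - 97, so 1160 = 4p and p = 290, q = 483.
With the change applied: demand qd = 1063 - 2p, supply qs = 2p - 113.
Clearing the new market: 1063 - 2p = 2p - 113, so p = 294 and q = 475.
New expenditure = 294 × 475 = 139650.

139650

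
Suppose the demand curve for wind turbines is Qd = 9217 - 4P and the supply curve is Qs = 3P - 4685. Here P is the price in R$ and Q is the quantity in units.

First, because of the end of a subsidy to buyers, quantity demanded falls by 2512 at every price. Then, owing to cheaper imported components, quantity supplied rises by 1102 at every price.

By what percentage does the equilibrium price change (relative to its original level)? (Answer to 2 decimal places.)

-26.00

Original equilibrium: 9217 - 4P = 3P - 4685 gives 13902 = 7P, so P = 1986 and Q = 1273.
The shock moves the curves to Qd = 6705 - 4P and Qs = 3P - 3583.
Setting them equal: 6705 - 4P = 3P - 3583 → 10288 = 7P, so P = 10288/7 ≈ 1469.7143 and Q = 5783/7 ≈ 826.1429.
%ΔP = (1469.7143 − 1986) / 1986 × 100 = -26.00%.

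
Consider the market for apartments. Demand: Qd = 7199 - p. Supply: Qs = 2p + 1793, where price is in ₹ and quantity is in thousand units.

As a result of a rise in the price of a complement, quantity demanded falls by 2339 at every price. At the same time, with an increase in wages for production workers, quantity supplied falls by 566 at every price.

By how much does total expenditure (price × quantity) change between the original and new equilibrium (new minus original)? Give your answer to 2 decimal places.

-5306455.00

Before the shock: 7199 - p = 2p + 1793 ⇒ 5406 = 3p ⇒ p = 1802, Q = 5397.
With the change applied: demand Qd = 4860 - p, supply Qs = 2p + 1227.
New equilibrium: 4860 - p = 2p + 1227 ⇒ 3633 = 3p ⇒ p = 1211, Q = 3649.
Expenditure moves from 1802×5397 = 9725394 to 1211×3649 = 4418939; change = -5306455.00.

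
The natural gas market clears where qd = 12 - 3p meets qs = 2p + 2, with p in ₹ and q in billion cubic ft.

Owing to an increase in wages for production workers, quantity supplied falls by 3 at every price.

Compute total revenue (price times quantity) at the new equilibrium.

10.92

Original equilibrium: 12 - 3p = 2p + 2 gives 10 = 5p, so p = 2 and q = 6.
The new curves are qd = 12 - 3p (demand) and qs = 2p - 1 (supply).
New equilibrium: 12 - 3p = 2p - 1 ⇒ 13 = 5p ⇒ p = 2.6, q = 4.2.
New expenditure = 2.6 × 4.2 = 10.92.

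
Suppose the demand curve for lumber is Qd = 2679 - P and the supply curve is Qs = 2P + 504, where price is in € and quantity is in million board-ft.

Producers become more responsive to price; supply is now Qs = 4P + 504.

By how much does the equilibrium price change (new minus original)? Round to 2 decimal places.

-290.00

Before the shock: 2679 - P = 2P + 504 ⇒ 2175 = 3P ⇒ P = 725, Q = 1954.
After the shift, demand is Qd = 2679 - P and supply is Qs = 4P + 504.
Setting them equal: 2679 - P = 4P + 504 → 2175 = 5P, so P = 435 and Q = 2244.
ΔP = 435 − 725 = -290.00.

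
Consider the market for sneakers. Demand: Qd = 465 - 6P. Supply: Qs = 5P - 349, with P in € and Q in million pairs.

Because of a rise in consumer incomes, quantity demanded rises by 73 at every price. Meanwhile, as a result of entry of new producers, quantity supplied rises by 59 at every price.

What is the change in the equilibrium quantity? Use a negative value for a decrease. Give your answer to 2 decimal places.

Before the shock: 465 - 6P = 5P - 349 ⇒ 814 = 11P ⇒ P = 74, Q = 21.
With the change applied: demand Qd = 538 - 6P, supply Qs = 5P - 290.
Setting them equal: 538 - 6P = 5P - 290 → 828 = 11P, so P = 828/11 ≈ 75.2727 and Q = 950/11 ≈ 86.3636.
ΔQ = 86.3636 − 21 = +65.36.

+65.36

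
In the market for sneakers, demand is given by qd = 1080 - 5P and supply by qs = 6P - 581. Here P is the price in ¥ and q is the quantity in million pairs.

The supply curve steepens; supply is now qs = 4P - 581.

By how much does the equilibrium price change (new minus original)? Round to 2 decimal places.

Before the shock: 1080 - 5P = 6P - 581 ⇒ 1661 = 11P ⇒ P = 151, q = 325.
After the shift, demand is qd = 1080 - 5P and supply is qs = 4P - 581.
Equate the new curves: 1080 - 5P = 4P - 581, giving 1661 = 9P, P = 1661/9 ≈ 184.5556, q = 1415/9 ≈ 157.2222.
ΔP = 184.5556 − 151 = +33.56.

+33.56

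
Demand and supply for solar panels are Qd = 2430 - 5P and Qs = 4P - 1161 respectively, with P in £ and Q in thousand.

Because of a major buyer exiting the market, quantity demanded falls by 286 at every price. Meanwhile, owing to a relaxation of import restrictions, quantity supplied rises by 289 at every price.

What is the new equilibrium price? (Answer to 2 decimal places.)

335.11

Solve the original market: 2430 - 5P = 4P - 1161, hence P = 399 and Q = 435.
After the shift, demand is Qd = 2144 - 5P and supply is Qs = 4P - 872.
New equilibrium: 2144 - 5P = 4P - 872 ⇒ 3016 = 9P ⇒ P = 3016/9 ≈ 335.1111, Q = 4216/9 ≈ 468.4444.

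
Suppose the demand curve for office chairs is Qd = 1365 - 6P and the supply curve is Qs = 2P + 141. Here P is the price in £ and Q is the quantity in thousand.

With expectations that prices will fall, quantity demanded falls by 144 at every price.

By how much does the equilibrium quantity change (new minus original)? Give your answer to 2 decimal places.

-36.00

Original equilibrium: 1365 - 6P = 2P + 141 gives 1224 = 8P, so P = 153 and Q = 447.
The shock moves the curves to Qd = 1221 - 6P and Qs = 2P + 141.
Equate the new curves: 1221 - 6P = 2P + 141, giving 1080 = 8P, P = 135, Q = 411.
ΔQ = 411 − 447 = -36.00.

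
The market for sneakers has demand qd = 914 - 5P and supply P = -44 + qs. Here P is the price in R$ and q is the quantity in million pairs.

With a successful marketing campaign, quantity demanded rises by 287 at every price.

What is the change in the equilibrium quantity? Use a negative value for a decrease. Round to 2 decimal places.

Solve the original market: 914 - 5P = P + 44, hence P = 145 and q = 189.
The shock moves the curves to qd = 1201 - 5P and qs = P + 44.
Setting them equal: 1201 - 5P = P + 44 → 1157 = 6P, so P = 1157/6 ≈ 192.8333 and q = 1421/6 ≈ 236.8333.
Δq = 236.8333 − 189 = +47.83.

+47.83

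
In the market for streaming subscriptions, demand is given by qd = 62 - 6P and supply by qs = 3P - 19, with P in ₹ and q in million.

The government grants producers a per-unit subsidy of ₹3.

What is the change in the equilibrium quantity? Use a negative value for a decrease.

+6

Initially, 62 - 6P = 3P - 19, so 81 = 9P and P = 9, q = 8.
Since sellers receive the price plus the subsidy, the effective supply curve becomes qs = 3P - 10.
New equilibrium: 62 - 6P = 3P - 10 ⇒ 72 = 9P ⇒ P = 8, q = 14.
Δq = 14 − 8 = +6.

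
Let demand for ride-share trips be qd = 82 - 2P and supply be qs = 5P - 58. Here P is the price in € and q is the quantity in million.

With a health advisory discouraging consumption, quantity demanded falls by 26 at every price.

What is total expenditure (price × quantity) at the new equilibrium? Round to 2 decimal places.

381.55

Solve the original market: 82 - 2P = 5P - 58, hence P = 20 and q = 42.
The shock moves the curves to qd = 56 - 2P and qs = 5P - 58.
New equilibrium: 56 - 2P = 5P - 58 ⇒ 114 = 7P ⇒ P = 114/7 ≈ 16.2857, q = 164/7 ≈ 23.4286.
New expenditure = 16.2857 × 23.4286 = 381.55.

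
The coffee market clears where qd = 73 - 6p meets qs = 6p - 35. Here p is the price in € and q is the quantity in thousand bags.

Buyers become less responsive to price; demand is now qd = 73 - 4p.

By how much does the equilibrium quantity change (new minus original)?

+10.8

Original equilibrium: 73 - 6p = 6p - 35 gives 108 = 12p, so p = 9 and q = 19.
The new curves are qd = 73 - 4p (demand) and qs = 6p - 35 (supply).
Clearing the new market: 73 - 4p = 6p - 35, so p = 10.8 and q = 29.8.
Δq = 29.8 − 19 = +10.8.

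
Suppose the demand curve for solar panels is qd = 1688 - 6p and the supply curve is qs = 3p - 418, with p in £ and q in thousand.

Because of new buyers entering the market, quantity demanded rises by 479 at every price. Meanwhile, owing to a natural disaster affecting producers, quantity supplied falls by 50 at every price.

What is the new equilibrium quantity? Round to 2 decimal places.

Solve the original market: 1688 - 6p = 3p - 418, hence p = 234 and q = 284.
With the change applied: demand qd = 2167 - 6p, supply qs = 3p - 468.
Clearing the new market: 2167 - 6p = 3p - 468, so p = 2635/9 ≈ 292.7778 and q = 1231/3 ≈ 410.3333.

410.33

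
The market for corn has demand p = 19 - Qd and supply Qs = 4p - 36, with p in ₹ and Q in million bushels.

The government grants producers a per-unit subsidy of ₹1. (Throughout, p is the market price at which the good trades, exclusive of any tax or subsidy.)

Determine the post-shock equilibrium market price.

Original equilibrium: 19 - p = 4p - 36 gives 55 = 5p, so p = 11 and Q = 8.
Since sellers receive the price plus the subsidy, the effective supply curve becomes Qs = 4p - 32.
New equilibrium: 19 - p = 4p - 32 ⇒ 51 = 5p ⇒ p = 10.2, Q = 8.8.

10.2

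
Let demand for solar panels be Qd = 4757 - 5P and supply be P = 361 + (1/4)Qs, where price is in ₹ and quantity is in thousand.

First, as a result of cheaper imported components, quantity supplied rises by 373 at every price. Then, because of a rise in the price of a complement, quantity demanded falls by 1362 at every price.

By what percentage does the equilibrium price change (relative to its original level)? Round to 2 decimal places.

-27.98

Original equilibrium: 4757 - 5P = 4P - 1444 gives 6201 = 9P, so P = 689 and Q = 1312.
With the change applied: demand Qd = 3395 - 5P, supply Qs = 4P - 1071.
Clearing the new market: 3395 - 5P = 4P - 1071, so P = 4466/9 ≈ 496.2222 and Q = 8225/9 ≈ 913.8889.
%ΔP = (496.2222 − 689) / 689 × 100 = -27.98%.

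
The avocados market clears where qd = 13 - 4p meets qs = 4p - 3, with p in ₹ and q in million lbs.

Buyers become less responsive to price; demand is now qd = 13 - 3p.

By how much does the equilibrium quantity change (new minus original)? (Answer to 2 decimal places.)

Initially, 13 - 4p = 4p - 3, so 16 = 8p and p = 2, q = 5.
After the shift, demand is qd = 13 - 3p and supply is qs = 4p - 3.
New equilibrium: 13 - 3p = 4p - 3 ⇒ 16 = 7p ⇒ p = 16/7 ≈ 2.2857, q = 43/7 ≈ 6.1429.
Δq = 6.1429 − 5 = +1.14.

+1.14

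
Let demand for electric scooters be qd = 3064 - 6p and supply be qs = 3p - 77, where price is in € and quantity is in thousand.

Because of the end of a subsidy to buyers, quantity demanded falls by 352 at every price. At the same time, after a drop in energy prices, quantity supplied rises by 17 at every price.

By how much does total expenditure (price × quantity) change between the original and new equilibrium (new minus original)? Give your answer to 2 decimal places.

-72418.00

Before the shock: 3064 - 6p = 3p - 77 ⇒ 3141 = 9p ⇒ p = 349, q = 970.
The new curves are qd = 2712 - 6p (demand) and qs = 3p - 60 (supply).
Setting them equal: 2712 - 6p = 3p - 60 → 2772 = 9p, so p = 308 and q = 864.
Expenditure moves from 349×970 = 338530 to 308×864 = 266112; change = -72418.00.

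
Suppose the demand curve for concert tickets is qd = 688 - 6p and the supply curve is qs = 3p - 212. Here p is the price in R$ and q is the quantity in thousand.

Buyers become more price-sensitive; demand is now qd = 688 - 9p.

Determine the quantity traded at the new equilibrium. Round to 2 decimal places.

13.00

Before the shock: 688 - 6p = 3p - 212 ⇒ 900 = 9p ⇒ p = 100, q = 88.
The shock moves the curves to qd = 688 - 9p and qs = 3p - 212.
Setting them equal: 688 - 9p = 3p - 212 → 900 = 12p, so p = 75 and q = 13.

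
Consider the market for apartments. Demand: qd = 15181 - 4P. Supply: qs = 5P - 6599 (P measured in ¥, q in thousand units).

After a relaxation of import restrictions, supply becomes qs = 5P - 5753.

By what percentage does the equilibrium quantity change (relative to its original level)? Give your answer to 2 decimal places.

Initially, 15181 - 4P = 5P - 6599, so 21780 = 9P and P = 2420, q = 5501.
The new curves are qd = 15181 - 4P (demand) and qs = 5P - 5753 (supply).
Setting them equal: 15181 - 4P = 5P - 5753 → 20934 = 9P, so P = 2326 and q = 5877.
%Δq = (5877 − 5501) / 5501 × 100 = +6.84%.

+6.84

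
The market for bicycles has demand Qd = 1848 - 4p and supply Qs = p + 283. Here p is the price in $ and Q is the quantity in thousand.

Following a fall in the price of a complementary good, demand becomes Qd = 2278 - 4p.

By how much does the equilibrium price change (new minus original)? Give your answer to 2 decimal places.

+86.00

Original equilibrium: 1848 - 4p = p + 283 gives 1565 = 5p, so p = 313 and Q = 596.
With the change applied: demand Qd = 2278 - 4p, supply Qs = p + 283.
Setting them equal: 2278 - 4p = p + 283 → 1995 = 5p, so p = 399 and Q = 682.
Δp = 399 − 313 = +86.00.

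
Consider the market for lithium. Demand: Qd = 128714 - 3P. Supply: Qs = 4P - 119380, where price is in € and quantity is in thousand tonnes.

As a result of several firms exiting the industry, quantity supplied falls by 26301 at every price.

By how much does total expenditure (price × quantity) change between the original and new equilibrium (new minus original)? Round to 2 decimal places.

-357730636.10

Before the shock: 128714 - 3P = 4P - 119380 ⇒ 248094 = 7P ⇒ P = 35442, Q = 22388.
With the change applied: demand Qd = 128714 - 3P, supply Qs = 4P - 145681.
Equate the new curves: 128714 - 3P = 4P - 145681, giving 274395 = 7P, P = 274395/7 ≈ 39199.2857, Q = 77813/7 ≈ 11116.1429.
Expenditure moves from 35442×22388 = 793475496 to 39199.2857×11116.1429 = 435744859.8980; change = -357730636.10.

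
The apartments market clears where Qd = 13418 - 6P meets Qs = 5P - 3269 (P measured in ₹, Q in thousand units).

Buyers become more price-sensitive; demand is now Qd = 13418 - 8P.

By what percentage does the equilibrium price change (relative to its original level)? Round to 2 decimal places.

-15.38

Original equilibrium: 13418 - 6P = 5P - 3269 gives 16687 = 11P, so P = 1517 and Q = 4316.
With the change applied: demand Qd = 13418 - 8P, supply Qs = 5P - 3269.
New equilibrium: 13418 - 8P = 5P - 3269 ⇒ 16687 = 13P ⇒ P = 16687/13 ≈ 1283.6154, Q = 40938/13 ≈ 3149.0769.
%ΔP = (1283.6154 − 1517) / 1517 × 100 = -15.38%.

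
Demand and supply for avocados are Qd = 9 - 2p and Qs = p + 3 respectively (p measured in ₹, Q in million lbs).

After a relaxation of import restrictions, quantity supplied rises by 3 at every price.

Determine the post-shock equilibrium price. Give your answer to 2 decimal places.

1.00

Solve the original market: 9 - 2p = p + 3, hence p = 2 and Q = 5.
The shock moves the curves to Qd = 9 - 2p and Qs = p + 6.
Clearing the new market: 9 - 2p = p + 6, so p = 1 and Q = 7.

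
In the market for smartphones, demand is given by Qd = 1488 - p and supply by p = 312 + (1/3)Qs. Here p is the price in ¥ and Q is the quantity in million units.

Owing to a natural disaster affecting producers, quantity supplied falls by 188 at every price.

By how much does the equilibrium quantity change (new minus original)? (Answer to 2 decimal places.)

-47.00

Before the shock: 1488 - p = 3p - 936 ⇒ 2424 = 4p ⇒ p = 606, Q = 882.
After the shift, demand is Qd = 1488 - p and supply is Qs = 3p - 1124.
Clearing the new market: 1488 - p = 3p - 1124, so p = 653 and Q = 835.
ΔQ = 835 − 882 = -47.00.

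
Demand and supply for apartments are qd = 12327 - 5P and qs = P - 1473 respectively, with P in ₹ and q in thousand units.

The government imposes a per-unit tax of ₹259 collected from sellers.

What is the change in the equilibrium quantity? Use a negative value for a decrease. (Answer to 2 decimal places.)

-215.83

Solve the original market: 12327 - 5P = P - 1473, hence P = 2300 and q = 827.
Since sellers keep the price net of the tax, the effective supply curve becomes qs = P - 1732.
Setting them equal: 12327 - 5P = P - 1732 → 14059 = 6P, so P = 14059/6 ≈ 2343.1667 and q = 3667/6 ≈ 611.1667.
Δq = 611.1667 − 827 = -215.83.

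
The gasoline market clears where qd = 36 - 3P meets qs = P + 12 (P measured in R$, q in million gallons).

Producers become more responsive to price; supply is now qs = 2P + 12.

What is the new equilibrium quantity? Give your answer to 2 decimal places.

Solve the original market: 36 - 3P = P + 12, hence P = 6 and q = 18.
With the change applied: demand qd = 36 - 3P, supply qs = 2P + 12.
Clearing the new market: 36 - 3P = 2P + 12, so P = 4.8 and q = 21.6.

21.60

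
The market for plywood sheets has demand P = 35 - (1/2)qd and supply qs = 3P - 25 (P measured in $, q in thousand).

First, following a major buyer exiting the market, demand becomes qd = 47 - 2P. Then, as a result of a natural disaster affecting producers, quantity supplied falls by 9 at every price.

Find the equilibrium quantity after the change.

Original equilibrium: 70 - 2P = 3P - 25 gives 95 = 5P, so P = 19 and q = 32.
After the shift, demand is qd = 47 - 2P and supply is qs = 3P - 34.
New equilibrium: 47 - 2P = 3P - 34 ⇒ 81 = 5P ⇒ P = 16.2, q = 14.6.

14.6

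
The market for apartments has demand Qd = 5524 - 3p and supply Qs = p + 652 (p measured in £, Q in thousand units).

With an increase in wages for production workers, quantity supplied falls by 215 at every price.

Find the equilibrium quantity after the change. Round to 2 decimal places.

1708.75

Solve the original market: 5524 - 3p = p + 652, hence p = 1218 and Q = 1870.
The shock moves the curves to Qd = 5524 - 3p and Qs = p + 437.
Setting them equal: 5524 - 3p = p + 437 → 5087 = 4p, so p = 1271.75 and Q = 1708.75.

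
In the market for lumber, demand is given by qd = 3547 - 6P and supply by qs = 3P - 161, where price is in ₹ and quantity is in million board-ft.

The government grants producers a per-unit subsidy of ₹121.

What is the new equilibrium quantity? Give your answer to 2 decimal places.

Solve the original market: 3547 - 6P = 3P - 161, hence P = 412 and q = 1075.
Since sellers receive the price plus the subsidy, the effective supply curve becomes qs = 3P + 202.
New equilibrium: 3547 - 6P = 3P + 202 ⇒ 3345 = 9P ⇒ P = 1115/3 ≈ 371.6667, q = 1317.

1317.00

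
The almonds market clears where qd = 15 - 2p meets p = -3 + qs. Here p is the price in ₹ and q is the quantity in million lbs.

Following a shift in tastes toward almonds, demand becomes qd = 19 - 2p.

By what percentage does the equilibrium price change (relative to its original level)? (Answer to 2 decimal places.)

+33.33

Solve the original market: 15 - 2p = p + 3, hence p = 4 and q = 7.
The new curves are qd = 19 - 2p (demand) and qs = p + 3 (supply).
Equate the new curves: 19 - 2p = p + 3, giving 16 = 3p, p = 16/3 ≈ 5.3333, q = 25/3 ≈ 8.3333.
%Δp = (5.3333 − 4) / 4 × 100 = +33.33%.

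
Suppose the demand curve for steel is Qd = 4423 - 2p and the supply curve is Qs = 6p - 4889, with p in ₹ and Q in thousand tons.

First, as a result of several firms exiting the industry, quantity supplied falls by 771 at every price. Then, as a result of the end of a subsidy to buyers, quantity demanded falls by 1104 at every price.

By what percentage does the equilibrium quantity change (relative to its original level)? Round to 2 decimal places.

-48.72

Before the shock: 4423 - 2p = 6p - 4889 ⇒ 9312 = 8p ⇒ p = 1164, Q = 2095.
With the change applied: demand Qd = 3319 - 2p, supply Qs = 6p - 5660.
Setting them equal: 3319 - 2p = 6p - 5660 → 8979 = 8p, so p = 1122.375 and Q = 1074.25.
%ΔQ = (1074.25 − 2095) / 2095 × 100 = -48.72%.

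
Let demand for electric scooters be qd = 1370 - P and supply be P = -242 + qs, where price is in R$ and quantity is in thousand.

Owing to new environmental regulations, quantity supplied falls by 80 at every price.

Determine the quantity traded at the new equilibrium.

Initially, 1370 - P = P + 242, so 1128 = 2P and P = 564, q = 806.
With the change applied: demand qd = 1370 - P, supply qs = P + 162.
Clearing the new market: 1370 - P = P + 162, so P = 604 and q = 766.

766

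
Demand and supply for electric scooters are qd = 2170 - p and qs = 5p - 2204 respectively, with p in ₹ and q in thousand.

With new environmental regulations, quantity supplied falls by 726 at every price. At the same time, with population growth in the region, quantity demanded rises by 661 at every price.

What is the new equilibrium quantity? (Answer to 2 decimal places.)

1870.83

Initially, 2170 - p = 5p - 2204, so 4374 = 6p and p = 729, q = 1441.
With the change applied: demand qd = 2831 - p, supply qs = 5p - 2930.
Equate the new curves: 2831 - p = 5p - 2930, giving 5761 = 6p, p = 5761/6 ≈ 960.1667, q = 11225/6 ≈ 1870.8333.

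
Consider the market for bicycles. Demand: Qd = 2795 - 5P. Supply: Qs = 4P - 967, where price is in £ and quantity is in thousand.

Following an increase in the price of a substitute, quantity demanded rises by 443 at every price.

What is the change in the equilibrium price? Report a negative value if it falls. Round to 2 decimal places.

+49.22

Initially, 2795 - 5P = 4P - 967, so 3762 = 9P and P = 418, Q = 705.
The shock moves the curves to Qd = 3238 - 5P and Qs = 4P - 967.
New equilibrium: 3238 - 5P = 4P - 967 ⇒ 4205 = 9P ⇒ P = 4205/9 ≈ 467.2222, Q = 8117/9 ≈ 901.8889.
ΔP = 467.2222 − 418 = +49.22.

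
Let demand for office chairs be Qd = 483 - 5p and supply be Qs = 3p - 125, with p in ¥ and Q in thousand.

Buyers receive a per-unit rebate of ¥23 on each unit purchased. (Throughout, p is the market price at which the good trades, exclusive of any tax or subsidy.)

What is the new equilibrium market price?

Original equilibrium: 483 - 5p = 3p - 125 gives 608 = 8p, so p = 76 and Q = 103.
Since buyers' out-of-pocket price is the market price minus the rebate, the effective demand curve becomes Qd = 598 - 5p.
Setting them equal: 598 - 5p = 3p - 125 → 723 = 8p, so p = 90.375 and Q = 146.125.

90.375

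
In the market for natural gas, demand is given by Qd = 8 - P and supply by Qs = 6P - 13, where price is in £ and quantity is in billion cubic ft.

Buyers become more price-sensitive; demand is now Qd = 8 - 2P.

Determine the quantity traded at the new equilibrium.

2.75

Initially, 8 - P = 6P - 13, so 21 = 7P and P = 3, Q = 5.
The shock moves the curves to Qd = 8 - 2P and Qs = 6P - 13.
Setting them equal: 8 - 2P = 6P - 13 → 21 = 8P, so P = 2.625 and Q = 2.75.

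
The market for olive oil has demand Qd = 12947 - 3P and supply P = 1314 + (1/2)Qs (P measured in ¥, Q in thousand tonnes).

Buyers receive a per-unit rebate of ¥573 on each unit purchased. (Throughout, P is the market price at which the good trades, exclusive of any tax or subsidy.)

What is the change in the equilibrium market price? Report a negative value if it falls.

+343.8

Original equilibrium: 12947 - 3P = 2P - 2628 gives 15575 = 5P, so P = 3115 and Q = 3602.
Since buyers' out-of-pocket price is the market price minus the rebate, the effective demand curve becomes Qd = 14666 - 3P.
New equilibrium: 14666 - 3P = 2P - 2628 ⇒ 17294 = 5P ⇒ P = 3458.8, Q = 4289.6.
ΔP = 3458.8 − 3115 = +343.8.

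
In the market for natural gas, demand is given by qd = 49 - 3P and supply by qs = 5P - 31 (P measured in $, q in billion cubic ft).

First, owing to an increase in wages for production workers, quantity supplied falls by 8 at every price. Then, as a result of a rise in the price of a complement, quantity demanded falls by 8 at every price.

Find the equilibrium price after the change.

10

Solve the original market: 49 - 3P = 5P - 31, hence P = 10 and q = 19.
The new curves are qd = 41 - 3P (demand) and qs = 5P - 39 (supply).
Equate the new curves: 41 - 3P = 5P - 39, giving 80 = 8P, P = 10, q = 11.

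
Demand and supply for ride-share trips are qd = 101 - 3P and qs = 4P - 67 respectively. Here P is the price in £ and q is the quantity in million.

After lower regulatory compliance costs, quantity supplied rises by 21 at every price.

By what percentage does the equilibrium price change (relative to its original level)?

-12.5

Initially, 101 - 3P = 4P - 67, so 168 = 7P and P = 24, q = 29.
The new curves are qd = 101 - 3P (demand) and qs = 4P - 46 (supply).
Setting them equal: 101 - 3P = 4P - 46 → 147 = 7P, so P = 21 and q = 38.
%ΔP = (21 − 24) / 24 × 100 = -12.5%.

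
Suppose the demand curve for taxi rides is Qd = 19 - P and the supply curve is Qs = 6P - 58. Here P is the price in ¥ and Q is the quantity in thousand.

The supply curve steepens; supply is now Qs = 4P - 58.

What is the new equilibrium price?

15.4

Before the shock: 19 - P = 6P - 58 ⇒ 77 = 7P ⇒ P = 11, Q = 8.
The new curves are Qd = 19 - P (demand) and Qs = 4P - 58 (supply).
New equilibrium: 19 - P = 4P - 58 ⇒ 77 = 5P ⇒ P = 15.4, Q = 3.6.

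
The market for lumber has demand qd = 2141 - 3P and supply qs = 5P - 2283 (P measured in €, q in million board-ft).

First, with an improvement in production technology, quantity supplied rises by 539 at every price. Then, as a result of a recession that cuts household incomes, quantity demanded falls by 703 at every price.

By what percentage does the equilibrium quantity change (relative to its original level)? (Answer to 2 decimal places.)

-49.22

Initially, 2141 - 3P = 5P - 2283, so 4424 = 8P and P = 553, q = 482.
With the change applied: demand qd = 1438 - 3P, supply qs = 5P - 1744.
Setting them equal: 1438 - 3P = 5P - 1744 → 3182 = 8P, so P = 397.75 and q = 244.75.
%Δq = (244.75 − 482) / 482 × 100 = -49.22%.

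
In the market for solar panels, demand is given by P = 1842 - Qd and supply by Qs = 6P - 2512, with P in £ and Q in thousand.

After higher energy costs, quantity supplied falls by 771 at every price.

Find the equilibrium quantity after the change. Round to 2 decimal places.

Initially, 1842 - P = 6P - 2512, so 4354 = 7P and P = 622, Q = 1220.
The new curves are Qd = 1842 - P (demand) and Qs = 6P - 3283 (supply).
Setting them equal: 1842 - P = 6P - 3283 → 5125 = 7P, so P = 5125/7 ≈ 732.1429 and Q = 7769/7 ≈ 1109.8571.

1109.86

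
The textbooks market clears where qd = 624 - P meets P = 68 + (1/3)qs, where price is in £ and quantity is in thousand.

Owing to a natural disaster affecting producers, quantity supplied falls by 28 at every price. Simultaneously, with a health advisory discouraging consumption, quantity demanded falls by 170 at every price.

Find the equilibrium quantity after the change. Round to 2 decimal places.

282.50

Initially, 624 - P = 3P - 204, so 828 = 4P and P = 207, q = 417.
The new curves are qd = 454 - P (demand) and qs = 3P - 232 (supply).
Clearing the new market: 454 - P = 3P - 232, so P = 171.5 and q = 282.5.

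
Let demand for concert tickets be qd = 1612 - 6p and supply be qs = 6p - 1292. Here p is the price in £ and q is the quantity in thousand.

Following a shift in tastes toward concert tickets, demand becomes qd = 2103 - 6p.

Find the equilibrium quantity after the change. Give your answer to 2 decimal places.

Solve the original market: 1612 - 6p = 6p - 1292, hence p = 242 and q = 160.
With the change applied: demand qd = 2103 - 6p, supply qs = 6p - 1292.
Setting them equal: 2103 - 6p = 6p - 1292 → 3395 = 12p, so p = 3395/12 ≈ 282.9167 and q = 405.5.

405.50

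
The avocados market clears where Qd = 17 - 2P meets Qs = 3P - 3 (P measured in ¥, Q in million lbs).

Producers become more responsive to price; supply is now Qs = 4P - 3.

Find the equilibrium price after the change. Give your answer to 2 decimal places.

Before the shock: 17 - 2P = 3P - 3 ⇒ 20 = 5P ⇒ P = 4, Q = 9.
The shock moves the curves to Qd = 17 - 2P and Qs = 4P - 3.
Equate the new curves: 17 - 2P = 4P - 3, giving 20 = 6P, P = 10/3 ≈ 3.3333, Q = 31/3 ≈ 10.3333.

3.33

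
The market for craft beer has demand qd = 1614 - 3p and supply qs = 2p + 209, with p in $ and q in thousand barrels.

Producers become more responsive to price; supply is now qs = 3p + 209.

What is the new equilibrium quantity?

Original equilibrium: 1614 - 3p = 2p + 209 gives 1405 = 5p, so p = 281 and q = 771.
With the change applied: demand qd = 1614 - 3p, supply qs = 3p + 209.
Setting them equal: 1614 - 3p = 3p + 209 → 1405 = 6p, so p = 1405/6 ≈ 234.1667 and q = 911.5.

911.5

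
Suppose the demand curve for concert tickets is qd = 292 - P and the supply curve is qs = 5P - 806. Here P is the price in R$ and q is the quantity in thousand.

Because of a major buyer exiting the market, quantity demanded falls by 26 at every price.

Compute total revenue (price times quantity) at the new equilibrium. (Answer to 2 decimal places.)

15603.56

Initially, 292 - P = 5P - 806, so 1098 = 6P and P = 183, q = 109.
With the change applied: demand qd = 266 - P, supply qs = 5P - 806.
Clearing the new market: 266 - P = 5P - 806, so P = 536/3 ≈ 178.6667 and q = 262/3 ≈ 87.3333.
New expenditure = 178.6667 × 87.3333 = 15603.56.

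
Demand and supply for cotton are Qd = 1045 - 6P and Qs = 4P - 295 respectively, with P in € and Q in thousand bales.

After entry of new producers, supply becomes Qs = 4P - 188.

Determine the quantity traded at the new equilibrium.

Solve the original market: 1045 - 6P = 4P - 295, hence P = 134 and Q = 241.
The new curves are Qd = 1045 - 6P (demand) and Qs = 4P - 188 (supply).
Equate the new curves: 1045 - 6P = 4P - 188, giving 1233 = 10P, P = 123.3, Q = 305.2.

305.2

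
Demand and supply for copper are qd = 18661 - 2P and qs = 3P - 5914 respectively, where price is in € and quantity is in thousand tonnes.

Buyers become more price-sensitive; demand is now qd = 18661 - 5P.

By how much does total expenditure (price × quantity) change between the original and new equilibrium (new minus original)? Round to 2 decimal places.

Initially, 18661 - 2P = 3P - 5914, so 24575 = 5P and P = 4915, q = 8831.
With the change applied: demand qd = 18661 - 5P, supply qs = 3P - 5914.
Clearing the new market: 18661 - 5P = 3P - 5914, so P = 3071.875 and q = 3301.625.
Expenditure moves from 4915×8831 = 43404365 to 3071.875×3301.625 = 10142179.296875; change = -33262185.70.

-33262185.70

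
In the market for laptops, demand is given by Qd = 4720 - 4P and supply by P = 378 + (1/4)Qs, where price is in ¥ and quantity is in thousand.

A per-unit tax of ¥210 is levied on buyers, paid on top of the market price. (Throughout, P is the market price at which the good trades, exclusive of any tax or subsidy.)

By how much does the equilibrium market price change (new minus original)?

Original equilibrium: 4720 - 4P = 4P - 1512 gives 6232 = 8P, so P = 779 and Q = 1604.
Since buyers pay the price plus the tax, the effective demand curve becomes Qd = 3880 - 4P.
Setting them equal: 3880 - 4P = 4P - 1512 → 5392 = 8P, so P = 674 and Q = 1184.
ΔP = 674 − 779 = -105.

-105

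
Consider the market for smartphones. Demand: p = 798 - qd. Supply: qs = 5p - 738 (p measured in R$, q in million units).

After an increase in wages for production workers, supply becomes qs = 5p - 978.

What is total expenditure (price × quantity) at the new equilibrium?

148592

Solve the original market: 798 - p = 5p - 738, hence p = 256 and q = 542.
The shock moves the curves to qd = 798 - p and qs = 5p - 978.
Equate the new curves: 798 - p = 5p - 978, giving 1776 = 6p, p = 296, q = 502.
New expenditure = 296 × 502 = 148592.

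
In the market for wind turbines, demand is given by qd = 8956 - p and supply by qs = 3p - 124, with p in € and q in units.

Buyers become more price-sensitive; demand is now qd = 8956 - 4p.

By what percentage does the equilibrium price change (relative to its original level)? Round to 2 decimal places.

-42.86

Original equilibrium: 8956 - p = 3p - 124 gives 9080 = 4p, so p = 2270 and q = 6686.
After the shift, demand is qd = 8956 - 4p and supply is qs = 3p - 124.
Setting them equal: 8956 - 4p = 3p - 124 → 9080 = 7p, so p = 9080/7 ≈ 1297.1429 and q = 26372/7 ≈ 3767.4286.
%Δp = (1297.1429 − 2270) / 2270 × 100 = -42.86%.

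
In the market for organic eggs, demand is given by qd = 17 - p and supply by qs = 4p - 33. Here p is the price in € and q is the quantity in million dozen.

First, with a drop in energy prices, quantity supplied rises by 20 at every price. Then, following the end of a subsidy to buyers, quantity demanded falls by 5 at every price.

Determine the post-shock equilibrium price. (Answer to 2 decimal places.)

5.00

Original equilibrium: 17 - p = 4p - 33 gives 50 = 5p, so p = 10 and q = 7.
The shock moves the curves to qd = 12 - p and qs = 4p - 13.
Setting them equal: 12 - p = 4p - 13 → 25 = 5p, so p = 5 and q = 7.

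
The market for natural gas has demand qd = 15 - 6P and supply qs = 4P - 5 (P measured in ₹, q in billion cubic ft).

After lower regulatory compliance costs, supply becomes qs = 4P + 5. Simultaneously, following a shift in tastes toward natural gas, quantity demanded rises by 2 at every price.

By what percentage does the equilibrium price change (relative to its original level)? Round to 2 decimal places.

Initially, 15 - 6P = 4P - 5, so 20 = 10P and P = 2, q = 3.
The new curves are qd = 17 - 6P (demand) and qs = 4P + 5 (supply).
Equate the new curves: 17 - 6P = 4P + 5, giving 12 = 10P, P = 1.2, q = 9.8.
%ΔP = (1.2 − 2) / 2 × 100 = -40.00%.

-40.00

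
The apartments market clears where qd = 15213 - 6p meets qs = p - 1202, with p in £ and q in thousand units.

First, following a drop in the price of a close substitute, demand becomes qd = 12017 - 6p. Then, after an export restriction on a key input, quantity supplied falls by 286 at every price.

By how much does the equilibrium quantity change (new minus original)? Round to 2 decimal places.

-701.71

Solve the original market: 15213 - 6p = p - 1202, hence p = 2345 and q = 1143.
The shock moves the curves to qd = 12017 - 6p and qs = p - 1488.
New equilibrium: 12017 - 6p = p - 1488 ⇒ 13505 = 7p ⇒ p = 13505/7 ≈ 1929.2857, q = 3089/7 ≈ 441.2857.
Δq = 441.2857 − 1143 = -701.71.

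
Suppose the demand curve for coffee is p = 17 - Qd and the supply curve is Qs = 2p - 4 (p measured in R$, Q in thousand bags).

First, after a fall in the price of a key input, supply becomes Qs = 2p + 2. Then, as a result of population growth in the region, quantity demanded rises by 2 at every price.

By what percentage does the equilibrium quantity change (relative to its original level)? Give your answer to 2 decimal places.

+33.33

Initially, 17 - p = 2p - 4, so 21 = 3p and p = 7, Q = 10.
The new curves are Qd = 19 - p (demand) and Qs = 2p + 2 (supply).
New equilibrium: 19 - p = 2p + 2 ⇒ 17 = 3p ⇒ p = 17/3 ≈ 5.6667, Q = 40/3 ≈ 13.3333.
%ΔQ = (13.3333 − 10) / 10 × 100 = +33.33%.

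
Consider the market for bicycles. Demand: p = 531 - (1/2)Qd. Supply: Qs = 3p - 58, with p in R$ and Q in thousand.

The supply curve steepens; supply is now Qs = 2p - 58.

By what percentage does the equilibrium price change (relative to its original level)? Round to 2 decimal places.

+25.00

Solve the original market: 1062 - 2p = 3p - 58, hence p = 224 and Q = 614.
The new curves are Qd = 1062 - 2p (demand) and Qs = 2p - 58 (supply).
Equate the new curves: 1062 - 2p = 2p - 58, giving 1120 = 4p, p = 280, Q = 502.
%Δp = (280 − 224) / 224 × 100 = +25.00%.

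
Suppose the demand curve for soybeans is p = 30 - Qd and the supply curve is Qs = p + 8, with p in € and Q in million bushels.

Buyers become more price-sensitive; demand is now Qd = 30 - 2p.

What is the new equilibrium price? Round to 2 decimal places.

7.33

Original equilibrium: 30 - p = p + 8 gives 22 = 2p, so p = 11 and Q = 19.
After the shift, demand is Qd = 30 - 2p and supply is Qs = p + 8.
Equate the new curves: 30 - 2p = p + 8, giving 22 = 3p, p = 22/3 ≈ 7.3333, Q = 46/3 ≈ 15.3333.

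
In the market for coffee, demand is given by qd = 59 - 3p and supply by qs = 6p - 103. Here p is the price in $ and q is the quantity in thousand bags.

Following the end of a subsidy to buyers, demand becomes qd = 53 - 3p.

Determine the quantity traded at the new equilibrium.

Initially, 59 - 3p = 6p - 103, so 162 = 9p and p = 18, q = 5.
The shock moves the curves to qd = 53 - 3p and qs = 6p - 103.
Clearing the new market: 53 - 3p = 6p - 103, so p = 52/3 ≈ 17.3333 and q = 1.

1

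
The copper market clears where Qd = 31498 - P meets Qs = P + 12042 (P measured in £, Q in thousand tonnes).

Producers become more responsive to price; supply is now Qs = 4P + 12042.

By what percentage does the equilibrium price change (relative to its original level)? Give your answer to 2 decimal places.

Original equilibrium: 31498 - P = P + 12042 gives 19456 = 2P, so P = 9728 and Q = 21770.
With the change applied: demand Qd = 31498 - P, supply Qs = 4P + 12042.
Clearing the new market: 31498 - P = 4P + 12042, so P = 3891.2 and Q = 27606.8.
%ΔP = (3891.2 − 9728) / 9728 × 100 = -60.00%.

-60.00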